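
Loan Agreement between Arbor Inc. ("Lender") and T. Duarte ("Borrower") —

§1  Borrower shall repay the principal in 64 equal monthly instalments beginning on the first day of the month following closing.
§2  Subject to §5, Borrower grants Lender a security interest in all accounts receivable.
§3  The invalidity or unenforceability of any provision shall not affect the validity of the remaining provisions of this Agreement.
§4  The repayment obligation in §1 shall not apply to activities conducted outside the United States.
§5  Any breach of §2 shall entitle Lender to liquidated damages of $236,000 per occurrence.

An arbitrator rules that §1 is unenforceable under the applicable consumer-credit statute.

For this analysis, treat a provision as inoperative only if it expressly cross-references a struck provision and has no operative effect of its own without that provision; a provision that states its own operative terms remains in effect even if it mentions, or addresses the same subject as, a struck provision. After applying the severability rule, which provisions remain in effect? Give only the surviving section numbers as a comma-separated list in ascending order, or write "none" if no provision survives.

2, 3, 5

§1 is struck. §4 operates only by reference to §1, so it falls with §1. §3 is a severability clause and preserves every provision that can still be given independent effect. §2, §3, and §5 remain in effect.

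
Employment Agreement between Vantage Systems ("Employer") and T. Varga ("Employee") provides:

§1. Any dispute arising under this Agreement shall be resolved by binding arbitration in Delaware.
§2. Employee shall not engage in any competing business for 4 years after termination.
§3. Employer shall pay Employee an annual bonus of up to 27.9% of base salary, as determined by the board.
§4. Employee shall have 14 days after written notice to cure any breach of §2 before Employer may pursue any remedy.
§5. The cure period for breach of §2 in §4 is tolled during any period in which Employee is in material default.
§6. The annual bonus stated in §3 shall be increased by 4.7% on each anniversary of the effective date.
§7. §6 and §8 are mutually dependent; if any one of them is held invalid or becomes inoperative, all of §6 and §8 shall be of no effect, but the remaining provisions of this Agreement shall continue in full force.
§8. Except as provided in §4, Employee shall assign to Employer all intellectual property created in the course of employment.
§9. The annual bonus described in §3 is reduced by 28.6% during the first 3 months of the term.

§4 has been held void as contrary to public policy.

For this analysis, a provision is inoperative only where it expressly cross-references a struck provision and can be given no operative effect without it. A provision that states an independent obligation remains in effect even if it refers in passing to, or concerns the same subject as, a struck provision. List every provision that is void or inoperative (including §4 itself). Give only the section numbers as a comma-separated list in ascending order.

4, 5

§4 is struck. §5 has no operative effect of its own apart from §4 and is therefore inoperative. Although §8 refers to §4, its operative terms do not depend on §4, so it remains in effect. §7 ties §6 and §8 together, but none of those is affected here; the remaining provisions continue in force under §7. §1, §2, §3, §6, §7, §8, and §9 remain in effect.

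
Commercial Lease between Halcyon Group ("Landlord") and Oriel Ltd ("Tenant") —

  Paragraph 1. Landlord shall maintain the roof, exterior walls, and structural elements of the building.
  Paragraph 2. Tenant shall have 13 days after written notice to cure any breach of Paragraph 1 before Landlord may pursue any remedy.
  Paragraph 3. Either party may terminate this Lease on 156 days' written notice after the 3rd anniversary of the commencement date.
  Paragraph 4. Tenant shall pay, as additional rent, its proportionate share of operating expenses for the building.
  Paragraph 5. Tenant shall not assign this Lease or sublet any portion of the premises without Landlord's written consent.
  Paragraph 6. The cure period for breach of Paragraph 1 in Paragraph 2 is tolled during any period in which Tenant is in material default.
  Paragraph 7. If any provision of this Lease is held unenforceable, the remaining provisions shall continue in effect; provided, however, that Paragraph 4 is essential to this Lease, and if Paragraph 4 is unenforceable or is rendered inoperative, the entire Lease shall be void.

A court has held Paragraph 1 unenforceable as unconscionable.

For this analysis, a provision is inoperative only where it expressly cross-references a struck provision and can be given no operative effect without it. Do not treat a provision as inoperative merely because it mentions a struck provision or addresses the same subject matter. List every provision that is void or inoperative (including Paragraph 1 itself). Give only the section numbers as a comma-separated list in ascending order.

1, 2, 6

Paragraph 1 is struck. Paragraph 2 has no operative effect of its own apart from Paragraph 1 and is therefore inoperative. The whole of Paragraph 6 is the tolling of the cure period for breach of Paragraph 1, defined by reference to Paragraph 2, so Paragraph 6 cannot stand once Paragraph 2 is removed. Paragraph 7 makes Paragraph 4 an essential term, but Paragraph 4 is unaffected, so the severability proviso in Paragraph 7 preserves the remaining provisions. That leaves Paragraph 3, Paragraph 4, Paragraph 5, and Paragraph 7 in effect.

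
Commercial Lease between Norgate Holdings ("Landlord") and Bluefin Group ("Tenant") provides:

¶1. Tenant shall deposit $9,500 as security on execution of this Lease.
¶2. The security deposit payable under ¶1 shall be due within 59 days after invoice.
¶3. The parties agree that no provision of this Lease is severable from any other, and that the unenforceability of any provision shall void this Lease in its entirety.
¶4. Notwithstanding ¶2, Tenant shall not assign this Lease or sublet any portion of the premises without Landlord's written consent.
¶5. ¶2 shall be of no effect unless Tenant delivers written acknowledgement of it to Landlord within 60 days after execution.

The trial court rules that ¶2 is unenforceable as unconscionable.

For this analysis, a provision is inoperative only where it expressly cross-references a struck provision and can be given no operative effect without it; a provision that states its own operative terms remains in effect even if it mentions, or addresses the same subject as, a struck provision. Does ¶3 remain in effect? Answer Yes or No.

No

¶2 is struck. ¶5 operates only by reference to ¶2, so it falls with ¶2. ¶3 provides that the Lease is not severable, so the invalidity of any one provision voids the entire Lease. No provision of the Lease survives. ¶3 is among the inoperative provisions, so the answer is no.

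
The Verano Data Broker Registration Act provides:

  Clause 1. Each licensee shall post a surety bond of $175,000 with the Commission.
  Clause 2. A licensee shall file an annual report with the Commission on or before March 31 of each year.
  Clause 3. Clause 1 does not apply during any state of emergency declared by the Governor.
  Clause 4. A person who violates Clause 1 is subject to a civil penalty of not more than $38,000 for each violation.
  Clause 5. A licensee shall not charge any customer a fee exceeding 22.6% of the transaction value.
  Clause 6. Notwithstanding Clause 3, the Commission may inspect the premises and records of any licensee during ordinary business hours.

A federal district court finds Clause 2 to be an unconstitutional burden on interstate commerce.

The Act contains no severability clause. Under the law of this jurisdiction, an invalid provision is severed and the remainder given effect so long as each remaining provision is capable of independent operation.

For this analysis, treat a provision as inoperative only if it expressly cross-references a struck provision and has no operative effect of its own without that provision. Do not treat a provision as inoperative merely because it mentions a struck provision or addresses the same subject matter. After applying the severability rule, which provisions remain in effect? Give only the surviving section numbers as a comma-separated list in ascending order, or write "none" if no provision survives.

Clause 2 is struck. No other provision's operative terms depend on Clause 2. With no severability clause, the stated default rule severs what cannot stand and enforces each remaining provision that can operate on its own. Clause 1, Clause 3, Clause 4, Clause 5, and Clause 6 remain in effect.

1, 3, 4, 5, 6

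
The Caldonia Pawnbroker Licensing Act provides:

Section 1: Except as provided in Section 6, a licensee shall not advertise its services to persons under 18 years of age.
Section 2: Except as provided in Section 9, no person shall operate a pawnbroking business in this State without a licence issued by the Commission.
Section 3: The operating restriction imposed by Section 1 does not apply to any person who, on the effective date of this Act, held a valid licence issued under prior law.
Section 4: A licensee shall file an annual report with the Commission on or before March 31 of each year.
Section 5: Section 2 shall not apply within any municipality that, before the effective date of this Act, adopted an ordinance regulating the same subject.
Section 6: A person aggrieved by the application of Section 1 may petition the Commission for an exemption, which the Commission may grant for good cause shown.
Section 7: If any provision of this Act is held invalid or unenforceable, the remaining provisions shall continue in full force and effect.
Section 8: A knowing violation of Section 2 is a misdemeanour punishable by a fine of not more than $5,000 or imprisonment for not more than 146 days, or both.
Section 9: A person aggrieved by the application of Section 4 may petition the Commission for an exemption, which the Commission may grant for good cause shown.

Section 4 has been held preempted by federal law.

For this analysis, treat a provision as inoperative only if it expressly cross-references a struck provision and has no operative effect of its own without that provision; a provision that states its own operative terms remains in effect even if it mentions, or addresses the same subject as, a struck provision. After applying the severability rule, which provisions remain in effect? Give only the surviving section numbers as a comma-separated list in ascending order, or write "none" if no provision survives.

Section 4 is struck. The only function of Section 9 is the exemption procedure for Section 4, so it cannot stand once Section 4 is removed. Although Section 2 refers to Section 9, its operative terms do not depend on Section 9, so it remains in effect. Section 7 is a severability clause and preserves every provision that can still be given independent effect. Section 1, Section 2, Section 3, Section 5, Section 6, Section 7, and Section 8 remain in effect.

1, 2, 3, 5, 6, 7, 8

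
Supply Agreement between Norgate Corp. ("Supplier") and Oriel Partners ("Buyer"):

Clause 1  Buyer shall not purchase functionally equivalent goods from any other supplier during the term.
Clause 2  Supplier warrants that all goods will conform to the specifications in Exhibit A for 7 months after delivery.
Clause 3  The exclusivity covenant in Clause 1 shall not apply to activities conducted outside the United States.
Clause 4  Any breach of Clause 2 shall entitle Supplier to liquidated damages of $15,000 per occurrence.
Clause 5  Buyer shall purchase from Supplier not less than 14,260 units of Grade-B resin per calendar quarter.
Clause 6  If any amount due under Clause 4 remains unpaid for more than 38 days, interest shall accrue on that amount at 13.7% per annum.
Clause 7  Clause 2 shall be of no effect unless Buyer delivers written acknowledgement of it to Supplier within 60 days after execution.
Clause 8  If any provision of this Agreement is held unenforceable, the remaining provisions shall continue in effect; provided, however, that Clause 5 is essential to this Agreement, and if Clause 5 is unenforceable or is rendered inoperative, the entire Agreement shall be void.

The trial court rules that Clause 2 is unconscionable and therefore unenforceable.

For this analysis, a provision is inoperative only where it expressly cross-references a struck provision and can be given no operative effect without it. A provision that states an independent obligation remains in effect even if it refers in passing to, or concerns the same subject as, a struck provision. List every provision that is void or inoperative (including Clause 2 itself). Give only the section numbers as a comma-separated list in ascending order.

2, 4, 6, 7

Clause 2 is struck. Clause 4 does nothing except set the liquidated-damages amount by reference to Clause 2; with Clause 2 gone it has no independent effect and is inoperative. The only function of Clause 7 is the acknowledgement condition for Clause 2, so it cannot stand once Clause 2 is removed. Clause 6 has no operative effect of its own apart from Clause 4 and is therefore inoperative. Clause 8 makes Clause 5 an essential term, but Clause 5 is unaffected, so the severability proviso in Clause 8 preserves the remaining provisions. Clause 1, Clause 3, Clause 5, and Clause 8 remain in effect.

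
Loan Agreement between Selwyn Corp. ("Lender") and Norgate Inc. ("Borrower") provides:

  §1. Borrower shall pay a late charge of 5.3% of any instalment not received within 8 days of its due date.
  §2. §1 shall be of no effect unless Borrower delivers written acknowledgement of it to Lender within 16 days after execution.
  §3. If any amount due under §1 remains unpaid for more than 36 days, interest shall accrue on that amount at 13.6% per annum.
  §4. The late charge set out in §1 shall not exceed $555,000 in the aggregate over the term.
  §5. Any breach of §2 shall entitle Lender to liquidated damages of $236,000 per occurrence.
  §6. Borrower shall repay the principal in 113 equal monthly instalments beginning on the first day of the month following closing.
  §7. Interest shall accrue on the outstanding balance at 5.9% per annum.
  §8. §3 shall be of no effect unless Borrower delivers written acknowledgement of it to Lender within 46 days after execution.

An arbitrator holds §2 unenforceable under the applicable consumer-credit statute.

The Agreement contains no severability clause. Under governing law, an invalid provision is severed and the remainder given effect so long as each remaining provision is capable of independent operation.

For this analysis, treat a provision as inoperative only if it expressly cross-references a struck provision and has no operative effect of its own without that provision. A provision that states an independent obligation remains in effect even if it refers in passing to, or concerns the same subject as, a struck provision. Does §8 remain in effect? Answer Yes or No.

Yes

§2 is struck. §5 operates only by reference to §2, so it falls with §2. Under the stated default rule, only provisions that cannot operate independently fall away; the rest are enforced. That leaves §1, §3, §4, §6, §7, and §8 in effect. §8 is among the surviving provisions, so the answer is yes.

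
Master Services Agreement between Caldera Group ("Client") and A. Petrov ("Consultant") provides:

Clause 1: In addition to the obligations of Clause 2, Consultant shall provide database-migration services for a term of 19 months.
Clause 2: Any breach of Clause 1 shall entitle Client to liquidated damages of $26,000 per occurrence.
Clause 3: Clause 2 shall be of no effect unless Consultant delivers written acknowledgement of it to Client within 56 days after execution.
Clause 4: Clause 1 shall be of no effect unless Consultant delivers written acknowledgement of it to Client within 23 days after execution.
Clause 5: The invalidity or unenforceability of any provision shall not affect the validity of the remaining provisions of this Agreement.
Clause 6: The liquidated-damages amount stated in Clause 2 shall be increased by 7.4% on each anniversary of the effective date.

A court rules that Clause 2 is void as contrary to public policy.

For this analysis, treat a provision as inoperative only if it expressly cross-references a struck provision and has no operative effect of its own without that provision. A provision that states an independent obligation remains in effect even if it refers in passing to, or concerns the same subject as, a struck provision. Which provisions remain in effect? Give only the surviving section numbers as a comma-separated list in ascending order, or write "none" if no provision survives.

Clause 2 is struck. Clause 3 merely fixes the acknowledgement condition for Clause 2; with Clause 2 gone it has nothing to operate on and falls away. The whole of Clause 6 is the escalation of the liquidated-damages amount, defined by reference to Clause 2, so Clause 6 cannot stand once Clause 2 is removed. Although Clause 1 refers to Clause 2, its operative terms do not depend on Clause 2, so it remains in effect. Under the severability clause in Clause 5, the remaining provisions continue in force. Clause 1, Clause 4, and Clause 5 remain in effect.

1, 4, 5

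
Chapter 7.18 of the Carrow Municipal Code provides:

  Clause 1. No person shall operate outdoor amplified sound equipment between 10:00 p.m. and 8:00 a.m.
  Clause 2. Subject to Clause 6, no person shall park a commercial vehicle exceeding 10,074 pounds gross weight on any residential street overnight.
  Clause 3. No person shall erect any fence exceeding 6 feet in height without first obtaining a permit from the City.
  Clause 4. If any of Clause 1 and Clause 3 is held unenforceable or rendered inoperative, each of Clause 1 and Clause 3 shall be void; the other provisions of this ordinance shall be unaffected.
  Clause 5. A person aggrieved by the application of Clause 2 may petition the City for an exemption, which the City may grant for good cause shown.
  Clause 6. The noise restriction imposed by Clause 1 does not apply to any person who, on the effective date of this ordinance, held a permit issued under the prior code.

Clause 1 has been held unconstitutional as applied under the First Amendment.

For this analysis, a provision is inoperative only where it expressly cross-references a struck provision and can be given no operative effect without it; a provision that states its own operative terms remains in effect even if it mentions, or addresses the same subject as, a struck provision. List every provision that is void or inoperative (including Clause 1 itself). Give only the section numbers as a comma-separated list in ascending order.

Clause 1 is struck. Clause 6 operates only by reference to Clause 1, so it falls with Clause 1. Clause 2 mentions Clause 6 but its own obligation stands independently of Clause 6, so Clause 2 is not affected. Clause 4 declares Clause 1 and Clause 3 mutually dependent; since one of them has fallen, all of them are of no effect. That brings down Clause 3 as well. The remainder continues in force under Clause 4. The provisions still in force are Clause 2, Clause 4, and Clause 5.

1, 3, 6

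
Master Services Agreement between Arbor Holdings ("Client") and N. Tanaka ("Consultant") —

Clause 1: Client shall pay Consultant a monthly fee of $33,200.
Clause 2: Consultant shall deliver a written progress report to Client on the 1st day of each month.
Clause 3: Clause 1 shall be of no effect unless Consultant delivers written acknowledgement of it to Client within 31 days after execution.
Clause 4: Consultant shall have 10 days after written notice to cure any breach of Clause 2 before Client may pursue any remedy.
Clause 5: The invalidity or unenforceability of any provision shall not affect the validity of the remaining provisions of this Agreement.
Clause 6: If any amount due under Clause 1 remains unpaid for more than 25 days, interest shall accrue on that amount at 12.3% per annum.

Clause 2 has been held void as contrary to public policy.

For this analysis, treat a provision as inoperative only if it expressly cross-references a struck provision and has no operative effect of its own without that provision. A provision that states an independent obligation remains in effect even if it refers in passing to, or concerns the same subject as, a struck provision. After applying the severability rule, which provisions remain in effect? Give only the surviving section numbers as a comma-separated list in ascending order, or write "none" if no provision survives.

1, 3, 5, 6

Clause 2 is struck. Clause 4 has no operative effect of its own apart from Clause 2 and is therefore inoperative. Under the severability clause in Clause 5, the remaining provisions continue in force. Clause 1, Clause 3, Clause 5, and Clause 6 remain in effect.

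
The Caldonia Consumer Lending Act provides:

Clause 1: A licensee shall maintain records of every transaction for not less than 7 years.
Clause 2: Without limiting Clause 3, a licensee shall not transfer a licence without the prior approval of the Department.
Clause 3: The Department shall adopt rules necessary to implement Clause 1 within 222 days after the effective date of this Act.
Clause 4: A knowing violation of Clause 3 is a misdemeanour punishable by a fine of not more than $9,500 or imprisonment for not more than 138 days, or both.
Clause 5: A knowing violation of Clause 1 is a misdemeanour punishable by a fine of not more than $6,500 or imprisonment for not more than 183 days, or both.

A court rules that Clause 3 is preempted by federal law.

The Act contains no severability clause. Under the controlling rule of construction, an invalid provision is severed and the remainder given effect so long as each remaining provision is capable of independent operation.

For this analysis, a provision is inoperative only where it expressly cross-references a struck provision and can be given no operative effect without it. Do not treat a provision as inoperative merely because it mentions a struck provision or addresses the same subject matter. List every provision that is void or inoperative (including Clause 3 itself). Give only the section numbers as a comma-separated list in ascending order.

3, 4

Clause 3 is struck. Clause 4 has no operative effect of its own apart from Clause 3 and is therefore inoperative. Clause 2 mentions Clause 3 but its own obligation stands independently of Clause 3, so Clause 2 is not affected. Under the stated default rule, only provisions that cannot operate independently fall away; the rest are enforced. That leaves Clause 1, Clause 2, and Clause 5 in effect.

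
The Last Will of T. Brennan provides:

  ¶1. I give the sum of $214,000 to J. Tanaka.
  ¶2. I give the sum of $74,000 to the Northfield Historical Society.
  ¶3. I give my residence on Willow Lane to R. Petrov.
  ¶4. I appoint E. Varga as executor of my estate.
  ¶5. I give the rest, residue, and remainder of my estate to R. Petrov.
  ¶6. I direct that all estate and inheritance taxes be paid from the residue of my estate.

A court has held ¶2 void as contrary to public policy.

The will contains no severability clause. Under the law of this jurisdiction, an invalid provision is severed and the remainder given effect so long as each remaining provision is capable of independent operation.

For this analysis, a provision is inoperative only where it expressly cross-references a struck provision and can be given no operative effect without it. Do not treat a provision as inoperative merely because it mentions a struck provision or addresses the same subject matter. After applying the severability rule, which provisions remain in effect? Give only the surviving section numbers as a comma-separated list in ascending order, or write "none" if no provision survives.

1, 3, 4, 5, 6

¶2 is struck. Nothing else in the will is defined by reference to ¶2. With no severability clause, the stated default rule severs what cannot stand and enforces each remaining provision that can operate on its own. The provisions still in force are ¶1, ¶3, ¶4, ¶5, and ¶6.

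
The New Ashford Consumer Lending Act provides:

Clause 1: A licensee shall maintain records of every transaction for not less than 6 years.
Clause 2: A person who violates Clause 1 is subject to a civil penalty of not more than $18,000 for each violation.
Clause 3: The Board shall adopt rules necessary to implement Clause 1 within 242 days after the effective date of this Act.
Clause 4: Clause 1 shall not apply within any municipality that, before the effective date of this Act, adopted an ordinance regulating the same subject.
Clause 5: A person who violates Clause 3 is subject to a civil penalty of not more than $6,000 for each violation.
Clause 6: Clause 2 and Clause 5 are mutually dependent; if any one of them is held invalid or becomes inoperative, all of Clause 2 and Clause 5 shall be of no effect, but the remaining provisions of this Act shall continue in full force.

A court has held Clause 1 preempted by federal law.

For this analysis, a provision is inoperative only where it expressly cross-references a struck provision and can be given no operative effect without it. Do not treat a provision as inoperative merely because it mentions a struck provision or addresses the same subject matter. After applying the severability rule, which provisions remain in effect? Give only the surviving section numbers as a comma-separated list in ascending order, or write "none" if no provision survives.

6

Clause 1 is struck. The only function of Clause 2 is the civil penalty for violating Clause 1, so it cannot stand once Clause 1 is removed. Clause 3 has no operative effect of its own apart from Clause 1 and is therefore inoperative. The only function of Clause 4 is the local-preemption carve-out from Clause 1, so it cannot stand once Clause 1 is removed. Clause 5 operates only by reference to Clause 3, so it falls with Clause 3. Clause 6 declares Clause 2 and Clause 5 mutually dependent; since one of them has fallen, all of them are of no effect. The remainder continues in force under Clause 6. Only Clause 6 remains in effect.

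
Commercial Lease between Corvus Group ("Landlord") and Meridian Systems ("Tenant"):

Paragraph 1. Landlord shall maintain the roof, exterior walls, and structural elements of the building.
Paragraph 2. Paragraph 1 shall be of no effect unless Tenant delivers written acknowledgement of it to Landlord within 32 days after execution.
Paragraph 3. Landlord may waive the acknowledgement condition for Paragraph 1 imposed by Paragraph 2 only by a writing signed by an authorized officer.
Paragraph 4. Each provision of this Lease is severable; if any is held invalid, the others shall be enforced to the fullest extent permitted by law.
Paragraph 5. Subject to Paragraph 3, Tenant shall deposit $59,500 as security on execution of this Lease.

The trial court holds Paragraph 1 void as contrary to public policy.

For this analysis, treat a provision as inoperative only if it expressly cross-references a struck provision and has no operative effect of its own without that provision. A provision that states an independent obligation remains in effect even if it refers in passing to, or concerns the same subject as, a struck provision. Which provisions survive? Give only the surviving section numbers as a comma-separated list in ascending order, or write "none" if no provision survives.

Paragraph 1 is struck. Paragraph 2 merely fixes the acknowledgement condition for Paragraph 1; with Paragraph 1 gone it has nothing to operate on and falls away. The only function of Paragraph 3 is the waiver condition for Paragraph 2, so it cannot stand once Paragraph 2 is removed. Paragraph 5 mentions Paragraph 3 but its own obligation stands independently of Paragraph 3, so Paragraph 5 is not affected. Paragraph 4 is a severability clause and preserves every provision that can still be given independent effect. That leaves Paragraph 4 and Paragraph 5 in effect.

4, 5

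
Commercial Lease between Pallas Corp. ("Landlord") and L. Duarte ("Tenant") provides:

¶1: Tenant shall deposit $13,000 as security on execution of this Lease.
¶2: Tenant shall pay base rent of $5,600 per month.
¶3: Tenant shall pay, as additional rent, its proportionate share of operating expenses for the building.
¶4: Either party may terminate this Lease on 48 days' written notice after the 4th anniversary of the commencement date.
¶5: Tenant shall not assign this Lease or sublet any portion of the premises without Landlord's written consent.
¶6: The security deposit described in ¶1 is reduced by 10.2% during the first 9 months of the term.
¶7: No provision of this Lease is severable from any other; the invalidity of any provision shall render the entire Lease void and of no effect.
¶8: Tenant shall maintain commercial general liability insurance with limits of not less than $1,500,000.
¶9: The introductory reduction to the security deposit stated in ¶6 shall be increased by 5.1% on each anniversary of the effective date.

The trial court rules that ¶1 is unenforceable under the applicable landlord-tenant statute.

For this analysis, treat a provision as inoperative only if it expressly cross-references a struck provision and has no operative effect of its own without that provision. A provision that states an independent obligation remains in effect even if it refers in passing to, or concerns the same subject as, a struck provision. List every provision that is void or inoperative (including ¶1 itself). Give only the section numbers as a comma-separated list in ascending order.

1, 2, 3, 4, 5, 6, 7, 8, 9

¶1 is struck. ¶6 does nothing except set the introductory reduction to the security deposit by reference to ¶1; with ¶1 gone it has no independent effect and is inoperative. ¶9 operates only by reference to ¶6, so it falls with ¶6. ¶7 provides that the Lease is not severable, so the invalidity of any one provision voids the entire Lease. No provision of the Lease survives.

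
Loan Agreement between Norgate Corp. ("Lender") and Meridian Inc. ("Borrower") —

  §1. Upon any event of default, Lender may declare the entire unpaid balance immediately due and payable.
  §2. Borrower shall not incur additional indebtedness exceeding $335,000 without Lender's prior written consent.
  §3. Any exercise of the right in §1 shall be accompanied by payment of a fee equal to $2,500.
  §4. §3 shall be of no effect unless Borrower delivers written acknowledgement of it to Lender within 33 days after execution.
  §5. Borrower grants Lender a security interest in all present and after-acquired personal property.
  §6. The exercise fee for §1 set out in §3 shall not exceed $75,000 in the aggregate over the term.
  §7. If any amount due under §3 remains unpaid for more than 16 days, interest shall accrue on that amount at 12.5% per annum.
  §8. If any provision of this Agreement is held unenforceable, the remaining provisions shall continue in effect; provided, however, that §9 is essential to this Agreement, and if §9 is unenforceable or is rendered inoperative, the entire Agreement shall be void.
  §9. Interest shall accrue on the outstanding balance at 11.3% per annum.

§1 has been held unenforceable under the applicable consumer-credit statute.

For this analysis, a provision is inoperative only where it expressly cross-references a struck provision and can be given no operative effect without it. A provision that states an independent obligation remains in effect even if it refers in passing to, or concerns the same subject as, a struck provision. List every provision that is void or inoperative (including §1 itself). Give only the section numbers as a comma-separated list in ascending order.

§1 is struck. §3 merely fixes the exercise fee for §1; with §1 gone it has nothing to operate on and falls away. §4 merely fixes the acknowledgement condition for §3; with §3 gone it has nothing to operate on and falls away. §6 does nothing except set the aggregate cap on the exercise fee for §1 by reference to §3; with §3 gone it has no independent effect and is inoperative. The whole of §7 is the default interest on the exercise fee for §1, defined by reference to §3, so §7 cannot stand once §3 is removed. §8 makes §9 an essential term, but §9 is unaffected, so the severability proviso in §8 preserves the remaining provisions. §2, §5, §8, and §9 remain in effect.

1, 3, 4, 6, 7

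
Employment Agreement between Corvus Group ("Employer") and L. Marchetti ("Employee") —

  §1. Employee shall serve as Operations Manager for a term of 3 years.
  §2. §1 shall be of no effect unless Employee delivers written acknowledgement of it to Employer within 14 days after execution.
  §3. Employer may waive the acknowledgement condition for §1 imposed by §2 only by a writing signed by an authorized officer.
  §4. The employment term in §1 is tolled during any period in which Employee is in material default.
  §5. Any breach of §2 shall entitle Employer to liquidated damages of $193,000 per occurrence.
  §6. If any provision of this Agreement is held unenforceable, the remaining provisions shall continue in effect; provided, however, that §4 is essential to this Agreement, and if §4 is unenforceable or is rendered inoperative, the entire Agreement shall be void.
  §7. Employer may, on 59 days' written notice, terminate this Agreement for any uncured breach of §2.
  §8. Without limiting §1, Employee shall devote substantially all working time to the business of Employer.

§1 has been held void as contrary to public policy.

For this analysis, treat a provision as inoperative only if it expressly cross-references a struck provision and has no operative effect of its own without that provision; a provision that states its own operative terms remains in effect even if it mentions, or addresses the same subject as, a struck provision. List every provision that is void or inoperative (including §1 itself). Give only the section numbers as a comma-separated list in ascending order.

1, 2, 3, 4, 5, 6, 7, 8

§1 is struck. §2 merely fixes the acknowledgement condition for §1; with §1 gone it has nothing to operate on and falls away. The whole of §4 is the tolling of the employment term, defined by reference to §1, so §4 cannot stand once §1 is removed. §3 has no operative effect of its own apart from §2 and is therefore inoperative. §5 operates only by reference to §2, so it falls with §2. §7 has no operative effect of its own apart from §2 and is therefore inoperative. §6 makes §4 an essential term, and §4 has been rendered inoperative by the cascade; under §6, the entire Agreement is therefore void. No provision of the Agreement survives.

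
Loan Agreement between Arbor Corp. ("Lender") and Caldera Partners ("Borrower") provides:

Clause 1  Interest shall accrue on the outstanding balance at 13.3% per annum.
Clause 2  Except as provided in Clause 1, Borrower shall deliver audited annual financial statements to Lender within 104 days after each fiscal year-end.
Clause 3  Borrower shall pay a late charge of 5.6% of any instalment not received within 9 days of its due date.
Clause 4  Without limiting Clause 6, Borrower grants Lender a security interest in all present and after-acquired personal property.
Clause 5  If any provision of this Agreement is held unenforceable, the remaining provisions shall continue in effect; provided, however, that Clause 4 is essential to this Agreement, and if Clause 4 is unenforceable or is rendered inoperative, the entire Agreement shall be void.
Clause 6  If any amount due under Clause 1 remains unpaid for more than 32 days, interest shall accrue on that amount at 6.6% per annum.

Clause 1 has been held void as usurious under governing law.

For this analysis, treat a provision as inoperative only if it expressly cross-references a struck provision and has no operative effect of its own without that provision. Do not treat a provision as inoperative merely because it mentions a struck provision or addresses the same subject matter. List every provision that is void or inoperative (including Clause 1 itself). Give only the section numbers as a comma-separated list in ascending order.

1, 6

Clause 1 is struck. The whole of Clause 6 is the default interest on the interest charge, defined by reference to Clause 1, so Clause 6 cannot stand once Clause 1 is removed. Clause 4 mentions Clause 6 but its own obligation stands independently of Clause 6, so Clause 4 is not affected. Although Clause 2 refers to Clause 1, its operative terms do not depend on Clause 1, so it remains in effect. Clause 5 makes Clause 4 an essential term, but Clause 4 is unaffected, so the severability proviso in Clause 5 preserves the remaining provisions. The provisions still in force are Clause 2, Clause 3, Clause 4, and Clause 5.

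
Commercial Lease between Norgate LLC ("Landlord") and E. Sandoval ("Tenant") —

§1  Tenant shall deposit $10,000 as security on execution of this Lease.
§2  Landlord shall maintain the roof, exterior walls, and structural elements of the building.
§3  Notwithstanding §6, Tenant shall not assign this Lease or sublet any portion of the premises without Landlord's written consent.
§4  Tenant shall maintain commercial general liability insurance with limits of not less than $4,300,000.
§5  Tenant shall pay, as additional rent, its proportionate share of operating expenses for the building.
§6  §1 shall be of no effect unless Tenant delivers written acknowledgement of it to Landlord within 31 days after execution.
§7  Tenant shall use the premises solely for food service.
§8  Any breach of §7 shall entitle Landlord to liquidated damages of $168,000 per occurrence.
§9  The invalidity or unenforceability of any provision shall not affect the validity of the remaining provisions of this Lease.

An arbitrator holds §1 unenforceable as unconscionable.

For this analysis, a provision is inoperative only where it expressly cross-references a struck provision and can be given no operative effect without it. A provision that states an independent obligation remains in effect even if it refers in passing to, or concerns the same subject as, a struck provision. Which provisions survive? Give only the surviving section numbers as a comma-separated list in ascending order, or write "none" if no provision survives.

§1 is struck. §6 has no operative effect of its own apart from §1 and is therefore inoperative. §3 mentions §6 but its own obligation stands independently of §6, so §3 is not affected. Under the severability clause in §9, the remaining provisions continue in force. §2, §3, §4, §5, §7, §8, and §9 remain in effect.

2, 3, 4, 5, 7, 8, 9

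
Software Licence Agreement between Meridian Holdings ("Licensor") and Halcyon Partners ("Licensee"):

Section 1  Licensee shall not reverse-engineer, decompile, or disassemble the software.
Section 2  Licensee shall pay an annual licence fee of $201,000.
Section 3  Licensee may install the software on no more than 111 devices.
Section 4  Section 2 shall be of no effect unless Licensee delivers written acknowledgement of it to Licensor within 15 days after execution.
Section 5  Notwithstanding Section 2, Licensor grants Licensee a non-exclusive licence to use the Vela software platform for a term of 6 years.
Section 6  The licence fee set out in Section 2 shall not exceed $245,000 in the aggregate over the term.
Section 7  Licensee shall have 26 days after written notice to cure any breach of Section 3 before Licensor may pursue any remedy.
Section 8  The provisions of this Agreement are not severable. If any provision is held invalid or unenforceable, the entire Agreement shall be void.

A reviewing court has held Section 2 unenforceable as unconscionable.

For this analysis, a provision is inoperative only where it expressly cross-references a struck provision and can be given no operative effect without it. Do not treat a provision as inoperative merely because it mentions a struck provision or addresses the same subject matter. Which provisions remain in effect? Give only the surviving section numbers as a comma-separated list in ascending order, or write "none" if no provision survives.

Section 2 is struck. Section 4 has no operative effect of its own apart from Section 2 and is therefore inoperative. The whole of Section 6 is the aggregate cap on the licence fee, defined by reference to Section 2, so Section 6 cannot stand once Section 2 is removed. Section 8 provides that the Agreement is not severable, so the invalidity of any one provision voids the entire Agreement. No provision of the Agreement survives.

none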